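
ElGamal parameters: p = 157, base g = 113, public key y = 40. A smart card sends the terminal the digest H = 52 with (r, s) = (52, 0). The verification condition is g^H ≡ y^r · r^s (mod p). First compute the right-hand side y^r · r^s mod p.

40^2 = 1600 ≡ 30
40^4 ≡ 30^2 = 900 ≡ 115
40^8 ≡ 115^2 = 13225 ≡ 37
40^16 ≡ 37^2 = 1369 ≡ 113
40^32 ≡ 113^2 = 12769 ≡ 52
52 = 32 + 16 + 4, so 40^52 ≡ 52·113·115 ≡ 12 (mod 157)
52^0 mod 157 = 1
y^r · r^s ≡ 12·1 = 12 ≡ 12 (mod 157)

12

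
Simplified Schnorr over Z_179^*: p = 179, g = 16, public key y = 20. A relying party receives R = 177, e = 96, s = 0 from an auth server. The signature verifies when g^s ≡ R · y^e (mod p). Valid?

no

g^s mod p:
16^0 mod 179 = 1
R · y^e mod p:
20^96 mod 179 = 177
177·177 = 31329 ≡ 4 (mod 179)
1 ≠ 4; the check fails.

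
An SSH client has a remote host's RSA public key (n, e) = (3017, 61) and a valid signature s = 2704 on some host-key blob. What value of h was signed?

2928

s^2 ≡ 2704^2 = 7311616 ≡ 1425
s^4 ≡ 1425^2 = 2030625 ≡ 184
s^8 ≡ 184^2 = 33856 ≡ 669
s^16 ≡ 669^2 = 447561 ≡ 1045
s^32 ≡ 1045^2 = 1092025 ≡ 2888
61 = 32 + 16 + 8 + 4 + 1, so s^61 ≡ 2888·1045·669·184·2704 ≡ 2928 (mod 3017)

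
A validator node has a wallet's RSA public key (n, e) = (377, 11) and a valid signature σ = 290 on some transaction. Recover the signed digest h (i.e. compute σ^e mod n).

348

Squares mod 377: σ^1≡290, σ^2≡29, σ^4≡87, σ^8≡29
11 = 8 + 2 + 1, so σ^11 ≡ 29·29·290 ≡ 348 (mod 377)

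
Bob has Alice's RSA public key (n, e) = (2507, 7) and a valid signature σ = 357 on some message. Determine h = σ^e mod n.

200

Squares mod 2507: σ^1≡357, σ^2≡2099, σ^4≡1002
7 = 4 + 2 + 1, so σ^7 ≡ 1002·2099·357 ≡ 200 (mod 2507)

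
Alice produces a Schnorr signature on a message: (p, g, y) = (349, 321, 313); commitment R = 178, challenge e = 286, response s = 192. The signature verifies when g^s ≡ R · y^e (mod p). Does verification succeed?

g^s mod p:
321^2 = 103041 ≡ 86
321^4 ≡ 86^2 = 7396 ≡ 67
321^8 ≡ 67^2 = 4489 ≡ 301
321^16 ≡ 301^2 = 90601 ≡ 210
321^32 ≡ 210^2 = 44100 ≡ 126
321^64 ≡ 126^2 = 15876 ≡ 171
321^128 ≡ 171^2 = 29241 ≡ 274
192 = 128 + 64, so 321^192 ≡ 274·171 ≡ 88 (mod 349)
R · y^e mod p:
313^2 = 97969 ≡ 249
313^4 ≡ 249^2 = 62001 ≡ 228
313^8 ≡ 228^2 = 51984 ≡ 332
313^16 ≡ 332^2 = 110224 ≡ 289
313^32 ≡ 289^2 = 83521 ≡ 110
313^64 ≡ 110^2 = 12100 ≡ 234
313^128 ≡ 234^2 = 54756 ≡ 312
313^256 ≡ 312^2 = 97344 ≡ 322
286 = 256 + 16 + 8 + 4 + 2, so 313^286 ≡ 322·289·332·228·249 ≡ 274 (mod 349)
178·274 = 48772 ≡ 261 (mod 349)
88 ≠ 261; the check fails.

fails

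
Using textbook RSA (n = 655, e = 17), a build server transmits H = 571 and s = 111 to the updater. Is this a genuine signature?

s^2 ≡ 111^2 = 12321 ≡ 531
s^4 ≡ 531^2 = 281961 ≡ 311
s^8 ≡ 311^2 = 96721 ≡ 436
s^16 ≡ 436^2 = 190096 ≡ 146
17 = 16 + 1, so s^17 ≡ 146·111 ≡ 486 (mod 655)
The recovered value 486 does not match the digest 571.

forged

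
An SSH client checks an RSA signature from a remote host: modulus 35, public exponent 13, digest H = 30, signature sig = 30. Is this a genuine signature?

genuine

sig^2 ≡ 30^2 = 900 ≡ 25
sig^4 ≡ 25^2 = 625 ≡ 30
sig^8 ≡ 30^2 = 900 ≡ 25
13 = 8 + 4 + 1, so sig^13 ≡ 25·30·30 ≡ 30 (mod 35)
Since 30 equals the digest 30, verification succeeds.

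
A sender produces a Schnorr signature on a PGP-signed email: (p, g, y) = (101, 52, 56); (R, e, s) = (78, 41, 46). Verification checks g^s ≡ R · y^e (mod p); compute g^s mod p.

80

52^2 = 2704 ≡ 78
52^4 ≡ 78^2 = 6084 ≡ 24
52^8 ≡ 24^2 = 576 ≡ 71
52^16 ≡ 71^2 = 5041 ≡ 92
52^32 ≡ 92^2 = 8464 ≡ 81
46 = 32 + 8 + 4 + 2, so 52^46 ≡ 81·71·24·78 ≡ 80 (mod 101)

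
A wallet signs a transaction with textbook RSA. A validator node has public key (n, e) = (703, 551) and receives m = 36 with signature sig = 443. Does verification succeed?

passes

sig^2 ≡ 443^2 = 196249 ≡ 112
sig^4 ≡ 112^2 = 12544 ≡ 593
sig^8 ≡ 593^2 = 351649 ≡ 149
sig^16 ≡ 149^2 = 22201 ≡ 408
sig^32 ≡ 408^2 = 166464 ≡ 556
sig^64 ≡ 556^2 = 309136 ≡ 519
sig^128 ≡ 519^2 = 269361 ≡ 112
sig^256 ≡ 112^2 = 12544 ≡ 593
sig^512 ≡ 593^2 = 351649 ≡ 149
551 = 512 + 32 + 4 + 2 + 1, so sig^551 ≡ 149·556·593·112·443 ≡ 36 (mod 703)
36 = m, so the signature checks out.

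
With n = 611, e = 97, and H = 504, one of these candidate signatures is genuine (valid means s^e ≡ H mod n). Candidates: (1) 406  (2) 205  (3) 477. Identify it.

2

Candidate 1: Squares mod 611: 406^1≡406, 406^2≡477, 406^4≡237, 406^8≡568, 406^16≡16, 406^32≡256, 406^64≡159; 97 = 64 + 32 + 1, so 406^97 ≡ 159·256·406 ≡ 107 (mod 611)
Candidate 2: Squares mod 611: 205^1≡205, 205^2≡477, 205^4≡237, 205^8≡568, 205^16≡16, 205^32≡256, 205^64≡159; 97 = 64 + 32 + 1, so 205^97 ≡ 159·256·205 ≡ 504 (mod 611)
  → matches H = 504
Candidate 3: Squares mod 611: 477^1≡477, 477^2≡237, 477^4≡568, 477^8≡16, 477^16≡256, 477^32≡159, 477^64≡230; 97 = 64 + 32 + 1, so 477^97 ≡ 230·159·477 ≡ 451 (mod 611)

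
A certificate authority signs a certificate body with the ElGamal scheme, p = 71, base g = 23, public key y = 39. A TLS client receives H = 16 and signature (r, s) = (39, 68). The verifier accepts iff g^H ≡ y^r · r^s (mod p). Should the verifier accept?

reject

Left side g^H mod p:
23^2 = 529 ≡ 32
23^4 ≡ 32^2 = 1024 ≡ 30
23^8 ≡ 30^2 = 900 ≡ 48
23^16 ≡ 48^2 = 2304 ≡ 32
Right side y^r · r^s mod p:
39^2 = 1521 ≡ 30
39^4 ≡ 30^2 = 900 ≡ 48
39^8 ≡ 48^2 = 2304 ≡ 32
39^16 ≡ 32^2 = 1024 ≡ 30
39^32 ≡ 30^2 = 900 ≡ 48
39 = 32 + 4 + 2 + 1, so 39^39 ≡ 48·48·30·39 ≡ 23 (mod 71)
39^2 = 1521 ≡ 30
39^4 ≡ 30^2 = 900 ≡ 48
39^8 ≡ 48^2 = 2304 ≡ 32
39^16 ≡ 32^2 = 1024 ≡ 30
39^32 ≡ 30^2 = 900 ≡ 48
39^64 ≡ 48^2 = 2304 ≡ 32
68 = 64 + 4, so 39^68 ≡ 32·48 ≡ 45 (mod 71)
23·45 = 1035 ≡ 41 (mod 71)
32 ≠ 41, so verification fails.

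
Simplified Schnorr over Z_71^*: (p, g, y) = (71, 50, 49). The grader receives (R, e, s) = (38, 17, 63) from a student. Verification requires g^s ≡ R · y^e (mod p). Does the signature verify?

g^s mod p:
Squares mod 71: 50^1≡50, 50^2≡15, 50^4≡12, 50^8≡2, 50^16≡4, 50^32≡16
63 = 32 + 16 + 8 + 4 + 2 + 1, so 50^63 ≡ 16·4·2·12·15·50 ≡ 25 (mod 71)
R · y^e mod p:
Squares mod 71: 49^1≡49, 49^2≡58, 49^4≡27, 49^8≡19, 49^16≡6
17 = 16 + 1, so 49^17 ≡ 6·49 ≡ 10 (mod 71)
38·10 = 380 ≡ 25 (mod 71)
25 ≡ 25 (mod 71); signature holds.

verifies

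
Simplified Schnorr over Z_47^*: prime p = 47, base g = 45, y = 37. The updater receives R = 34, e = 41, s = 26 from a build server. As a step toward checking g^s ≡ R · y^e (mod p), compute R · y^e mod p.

8

Squares mod 47: 37^1≡37, 37^2≡6, 37^4≡36, 37^8≡27, 37^16≡24, 37^32≡12
41 = 32 + 8 + 1, so 37^41 ≡ 12·27·37 ≡ 3 (mod 47)
R · y^e ≡ 34·3 = 102 ≡ 8 (mod 47)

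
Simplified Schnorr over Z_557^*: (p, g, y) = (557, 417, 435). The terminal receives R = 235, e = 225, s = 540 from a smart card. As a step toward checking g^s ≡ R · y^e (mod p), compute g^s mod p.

463

417^2 = 173889 ≡ 105
417^4 ≡ 105^2 = 11025 ≡ 442
417^8 ≡ 442^2 = 195364 ≡ 414
417^16 ≡ 414^2 = 171396 ≡ 397
417^32 ≡ 397^2 = 157609 ≡ 535
417^64 ≡ 535^2 = 286225 ≡ 484
417^128 ≡ 484^2 = 234256 ≡ 316
417^256 ≡ 316^2 = 99856 ≡ 153
417^512 ≡ 153^2 = 23409 ≡ 15
540 = 512 + 16 + 8 + 4, so 417^540 ≡ 15·397·414·442 ≡ 463 (mod 557)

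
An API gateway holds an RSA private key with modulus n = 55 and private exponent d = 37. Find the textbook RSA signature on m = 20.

15

Squares mod 55: m^1≡20, m^2≡15, m^4≡5, m^8≡25, m^16≡20, m^32≡15
37 = 32 + 4 + 1, so m^37 ≡ 15·5·20 ≡ 15 (mod 55)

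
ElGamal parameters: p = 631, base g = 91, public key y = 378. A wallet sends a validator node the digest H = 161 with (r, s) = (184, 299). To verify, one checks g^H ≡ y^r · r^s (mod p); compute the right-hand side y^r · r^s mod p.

378^2 = 142884 ≡ 278
378^4 ≡ 278^2 = 77284 ≡ 302
378^8 ≡ 302^2 = 91204 ≡ 340
378^16 ≡ 340^2 = 115600 ≡ 127
378^32 ≡ 127^2 = 16129 ≡ 354
378^64 ≡ 354^2 = 125316 ≡ 378
378^128 ≡ 378^2 = 142884 ≡ 278
184 = 128 + 32 + 16 + 8, so 378^184 ≡ 278·354·127·340 ≡ 413 (mod 631)
184^2 = 33856 ≡ 413
184^4 ≡ 413^2 = 170569 ≡ 199
184^8 ≡ 199^2 = 39601 ≡ 479
184^16 ≡ 479^2 = 229441 ≡ 388
184^32 ≡ 388^2 = 150544 ≡ 366
184^64 ≡ 366^2 = 133956 ≡ 184
184^128 ≡ 184^2 = 33856 ≡ 413
184^256 ≡ 413^2 = 170569 ≡ 199
299 = 256 + 32 + 8 + 2 + 1, so 184^299 ≡ 199·366·479·413·184 ≡ 470 (mod 631)
y^r · r^s ≡ 413·470 = 194110 ≡ 393 (mod 631)

393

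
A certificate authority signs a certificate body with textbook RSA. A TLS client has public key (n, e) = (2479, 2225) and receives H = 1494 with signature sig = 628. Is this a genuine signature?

sig^2 ≡ 628^2 = 394384 ≡ 223
sig^4 ≡ 223^2 = 49729 ≡ 149
sig^8 ≡ 149^2 = 22201 ≡ 2369
sig^16 ≡ 2369^2 = 5612161 ≡ 2184
sig^32 ≡ 2184^2 = 4769856 ≡ 260
sig^64 ≡ 260^2 = 67600 ≡ 667
sig^128 ≡ 667^2 = 444889 ≡ 1148
sig^256 ≡ 1148^2 = 1317904 ≡ 1555
sig^512 ≡ 1555^2 = 2418025 ≡ 1000
sig^1024 ≡ 1000^2 = 1000000 ≡ 963
sig^2048 ≡ 963^2 = 927369 ≡ 223
2225 = 2048 + 128 + 32 + 16 + 1, so sig^2225 ≡ 223·1148·260·2184·628 ≡ 1220 (mod 2479)
1220 ≠ 1494, so verification fails.

forged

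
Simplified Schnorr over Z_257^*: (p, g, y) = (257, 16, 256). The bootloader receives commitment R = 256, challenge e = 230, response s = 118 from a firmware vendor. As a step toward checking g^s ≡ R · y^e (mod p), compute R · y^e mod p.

256

256^230 mod 257 = 1
R · y^e ≡ 256·1 = 256 ≡ 256 (mod 257)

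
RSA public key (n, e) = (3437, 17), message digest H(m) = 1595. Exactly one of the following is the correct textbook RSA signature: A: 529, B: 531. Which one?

B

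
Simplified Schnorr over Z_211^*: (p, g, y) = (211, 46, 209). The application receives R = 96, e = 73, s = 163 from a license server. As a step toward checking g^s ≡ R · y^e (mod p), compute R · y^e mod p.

126

Squares mod 211: 209^1≡209, 209^2≡4, 209^4≡16, 209^8≡45, 209^16≡126, 209^32≡51, 209^64≡69
73 = 64 + 8 + 1, so 209^73 ≡ 69·45·209 ≡ 120 (mod 211)
R · y^e ≡ 96·120 = 11520 ≡ 126 (mod 211)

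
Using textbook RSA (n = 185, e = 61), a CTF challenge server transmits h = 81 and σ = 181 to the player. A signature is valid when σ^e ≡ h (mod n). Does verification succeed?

passes

σ^2 ≡ 181^2 = 32761 ≡ 16
σ^4 ≡ 16^2 = 256 ≡ 71
σ^8 ≡ 71^2 = 5041 ≡ 46
σ^16 ≡ 46^2 = 2116 ≡ 81
σ^32 ≡ 81^2 = 6561 ≡ 86
61 = 32 + 16 + 8 + 4 + 1, so σ^61 ≡ 86·81·46·71·181 ≡ 81 (mod 185)
σ^61 mod 185 = 81 matches h.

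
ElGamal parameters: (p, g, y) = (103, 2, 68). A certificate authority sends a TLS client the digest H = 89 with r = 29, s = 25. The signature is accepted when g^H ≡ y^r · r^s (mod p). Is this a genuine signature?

Left side g^H mod p:
2^2 = 4
2^4 ≡ 4^2 = 16
2^8 ≡ 16^2 = 256 ≡ 50
2^16 ≡ 50^2 = 2500 ≡ 28
2^32 ≡ 28^2 = 784 ≡ 63
2^64 ≡ 63^2 = 3969 ≡ 55
89 = 64 + 16 + 8 + 1, so 2^89 ≡ 55·28·50·2 ≡ 15 (mod 103)
Right side y^r · r^s mod p:
68^2 = 4624 ≡ 92
68^4 ≡ 92^2 = 8464 ≡ 18
68^8 ≡ 18^2 = 324 ≡ 15
68^16 ≡ 15^2 = 225 ≡ 19
29 = 16 + 8 + 4 + 1, so 68^29 ≡ 19·15·18·68 ≡ 82 (mod 103)
29^2 = 841 ≡ 17
29^4 ≡ 17^2 = 289 ≡ 83
29^8 ≡ 83^2 = 6889 ≡ 91
29^16 ≡ 91^2 = 8281 ≡ 41
25 = 16 + 8 + 1, so 29^25 ≡ 41·91·29 ≡ 49 (mod 103)
82·49 = 4018 ≡ 1 (mod 103)
15 ≠ 1, so verification fails.

forged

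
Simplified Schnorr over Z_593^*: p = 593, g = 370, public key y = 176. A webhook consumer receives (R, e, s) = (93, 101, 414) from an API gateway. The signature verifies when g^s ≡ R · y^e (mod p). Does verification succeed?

passes

g^s mod p:
370^2 = 136900 ≡ 510
370^4 ≡ 510^2 = 260100 ≡ 366
370^8 ≡ 366^2 = 133956 ≡ 531
370^16 ≡ 531^2 = 281961 ≡ 286
370^32 ≡ 286^2 = 81796 ≡ 555
370^64 ≡ 555^2 = 308025 ≡ 258
370^128 ≡ 258^2 = 66564 ≡ 148
370^256 ≡ 148^2 = 21904 ≡ 556
414 = 256 + 128 + 16 + 8 + 4 + 2, so 370^414 ≡ 556·148·286·531·366·510 ≡ 215 (mod 593)
R · y^e mod p:
176^2 = 30976 ≡ 140
176^4 ≡ 140^2 = 19600 ≡ 31
176^8 ≡ 31^2 = 961 ≡ 368
176^16 ≡ 368^2 = 135424 ≡ 220
176^32 ≡ 220^2 = 48400 ≡ 367
176^64 ≡ 367^2 = 134689 ≡ 78
101 = 64 + 32 + 4 + 1, so 176^101 ≡ 78·367·31·176 ≡ 302 (mod 593)
93·302 = 28086 ≡ 215 (mod 593)
215 ≡ 215 (mod 593); signature holds.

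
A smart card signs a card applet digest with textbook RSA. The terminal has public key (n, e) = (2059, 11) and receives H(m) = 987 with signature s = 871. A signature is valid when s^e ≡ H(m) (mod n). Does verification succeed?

passes

Squares mod 2059: s^1≡871, s^2≡929, s^4≡320, s^8≡1509
11 = 8 + 2 + 1, so s^11 ≡ 1509·929·871 ≡ 987 (mod 2059)
Since 987 equals the digest 987, verification succeeds.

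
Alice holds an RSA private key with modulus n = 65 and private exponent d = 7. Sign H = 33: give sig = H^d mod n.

H^7 mod 65 = 32

32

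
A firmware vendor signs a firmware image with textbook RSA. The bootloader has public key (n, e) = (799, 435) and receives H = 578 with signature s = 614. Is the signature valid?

Squares mod 799: s^1≡614, s^2≡667, s^4≡645, s^8≡545, s^16≡596, s^32≡460, s^64≡664, s^128≡647, s^256≡732
435 = 256 + 128 + 32 + 16 + 2 + 1, so s^435 ≡ 732·647·460·596·667·614 ≡ 773 (mod 799)
s^435 mod 799 = 773, but H = 578.

invalid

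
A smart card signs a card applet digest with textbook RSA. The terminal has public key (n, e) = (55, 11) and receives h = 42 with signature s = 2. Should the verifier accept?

s^11 mod 55 = 13
13 ≠ 42, so verification fails.

reject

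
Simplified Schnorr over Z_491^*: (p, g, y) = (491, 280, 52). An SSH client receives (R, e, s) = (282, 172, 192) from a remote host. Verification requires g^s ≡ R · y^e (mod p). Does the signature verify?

verifies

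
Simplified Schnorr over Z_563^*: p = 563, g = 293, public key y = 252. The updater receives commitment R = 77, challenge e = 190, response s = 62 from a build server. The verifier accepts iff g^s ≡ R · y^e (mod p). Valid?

yes

g^s mod p:
293^2 = 85849 ≡ 273
293^4 ≡ 273^2 = 74529 ≡ 213
293^8 ≡ 213^2 = 45369 ≡ 329
293^16 ≡ 329^2 = 108241 ≡ 145
293^32 ≡ 145^2 = 21025 ≡ 194
62 = 32 + 16 + 8 + 4 + 2, so 293^62 ≡ 194·145·329·213·273 ≡ 10 (mod 563)
R · y^e mod p:
252^2 = 63504 ≡ 448
252^4 ≡ 448^2 = 200704 ≡ 276
252^8 ≡ 276^2 = 76176 ≡ 171
252^16 ≡ 171^2 = 29241 ≡ 528
252^32 ≡ 528^2 = 278784 ≡ 99
252^64 ≡ 99^2 = 9801 ≡ 230
252^128 ≡ 230^2 = 52900 ≡ 541
190 = 128 + 32 + 16 + 8 + 4 + 2, so 252^190 ≡ 541·99·528·171·276·448 ≡ 44 (mod 563)
77·44 = 3388 ≡ 10 (mod 563)
10 ≡ 10 (mod 563); signature holds.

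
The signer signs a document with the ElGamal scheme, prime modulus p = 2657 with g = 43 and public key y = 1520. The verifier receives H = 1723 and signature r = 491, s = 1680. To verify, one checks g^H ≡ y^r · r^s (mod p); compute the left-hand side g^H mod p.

43^2 = 1849
43^4 ≡ 1849^2 = 3418801 ≡ 1899
43^8 ≡ 1899^2 = 3606201 ≡ 652
43^16 ≡ 652^2 = 425104 ≡ 2641
43^32 ≡ 2641^2 = 6974881 ≡ 256
43^64 ≡ 256^2 = 65536 ≡ 1768
43^128 ≡ 1768^2 = 3125824 ≡ 1192
43^256 ≡ 1192^2 = 1420864 ≡ 2026
43^512 ≡ 2026^2 = 4104676 ≡ 2268
43^1024 ≡ 2268^2 = 5143824 ≡ 2529
1723 = 1024 + 512 + 128 + 32 + 16 + 8 + 2 + 1, so 43^1723 ≡ 2529·2268·1192·256·2641·652·1849·43 ≡ 237 (mod 2657)

237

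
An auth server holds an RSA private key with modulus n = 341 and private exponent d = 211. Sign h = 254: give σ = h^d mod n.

h^2 ≡ 254^2 = 64516 ≡ 67
h^4 ≡ 67^2 = 4489 ≡ 56
h^8 ≡ 56^2 = 3136 ≡ 67
h^16 ≡ 67^2 = 4489 ≡ 56
h^32 ≡ 56^2 = 3136 ≡ 67
h^64 ≡ 67^2 = 4489 ≡ 56
h^128 ≡ 56^2 = 3136 ≡ 67
211 = 128 + 64 + 16 + 2 + 1, so h^211 ≡ 67·56·56·67·254 ≡ 254 (mod 341)

254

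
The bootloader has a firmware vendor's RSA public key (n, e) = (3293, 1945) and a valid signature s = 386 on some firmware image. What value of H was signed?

s^1945 mod 3293 = 2384

2384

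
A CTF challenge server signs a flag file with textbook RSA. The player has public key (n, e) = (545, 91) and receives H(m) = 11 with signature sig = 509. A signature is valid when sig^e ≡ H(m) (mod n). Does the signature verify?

does not verify

sig^2 ≡ 509^2 = 259081 ≡ 206
sig^4 ≡ 206^2 = 42436 ≡ 471
sig^8 ≡ 471^2 = 221841 ≡ 26
sig^16 ≡ 26^2 = 676 ≡ 131
sig^32 ≡ 131^2 = 17161 ≡ 266
sig^64 ≡ 266^2 = 70756 ≡ 451
91 = 64 + 16 + 8 + 2 + 1, so sig^91 ≡ 451·131·26·206·509 ≡ 124 (mod 545)
sig^91 mod 545 = 124, but H(m) = 11.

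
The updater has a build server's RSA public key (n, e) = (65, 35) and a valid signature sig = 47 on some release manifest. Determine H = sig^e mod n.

Squares mod 65: sig^1≡47, sig^2≡64, sig^4≡1, sig^8≡1, sig^16≡1, sig^32≡1
35 = 32 + 2 + 1, so sig^35 ≡ 1·64·47 ≡ 18 (mod 65)

18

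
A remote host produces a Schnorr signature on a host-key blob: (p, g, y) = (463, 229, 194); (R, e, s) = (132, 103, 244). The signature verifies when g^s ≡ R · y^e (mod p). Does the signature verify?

does not verify

g^s mod p:
229^2 = 52441 ≡ 122
229^4 ≡ 122^2 = 14884 ≡ 68
229^8 ≡ 68^2 = 4624 ≡ 457
229^16 ≡ 457^2 = 208849 ≡ 36
229^32 ≡ 36^2 = 1296 ≡ 370
229^64 ≡ 370^2 = 136900 ≡ 315
229^128 ≡ 315^2 = 99225 ≡ 143
244 = 128 + 64 + 32 + 16 + 4, so 229^244 ≡ 143·315·370·36·68 ≡ 94 (mod 463)
R · y^e mod p:
194^2 = 37636 ≡ 133
194^4 ≡ 133^2 = 17689 ≡ 95
194^8 ≡ 95^2 = 9025 ≡ 228
194^16 ≡ 228^2 = 51984 ≡ 128
194^32 ≡ 128^2 = 16384 ≡ 179
194^64 ≡ 179^2 = 32041 ≡ 94
103 = 64 + 32 + 4 + 2 + 1, so 194^103 ≡ 94·179·95·133·194 ≡ 95 (mod 463)
132·95 = 12540 ≡ 39 (mod 463)
94 ≠ 39; the check fails.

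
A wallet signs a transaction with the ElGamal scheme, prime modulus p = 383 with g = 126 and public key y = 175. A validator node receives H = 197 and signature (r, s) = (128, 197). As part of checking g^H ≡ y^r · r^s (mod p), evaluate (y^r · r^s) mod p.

175^2 = 30625 ≡ 368
175^4 ≡ 368^2 = 135424 ≡ 225
175^8 ≡ 225^2 = 50625 ≡ 69
175^16 ≡ 69^2 = 4761 ≡ 165
175^32 ≡ 165^2 = 27225 ≡ 32
175^64 ≡ 32^2 = 1024 ≡ 258
175^128 ≡ 258^2 = 66564 ≡ 305
128^2 = 16384 ≡ 298
128^4 ≡ 298^2 = 88804 ≡ 331
128^8 ≡ 331^2 = 109561 ≡ 23
128^16 ≡ 23^2 = 529 ≡ 146
128^32 ≡ 146^2 = 21316 ≡ 251
128^64 ≡ 251^2 = 63001 ≡ 189
128^128 ≡ 189^2 = 35721 ≡ 102
197 = 128 + 64 + 4 + 1, so 128^197 ≡ 102·189·331·128 ≡ 207 (mod 383)
y^r · r^s ≡ 305·207 = 63135 ≡ 323 (mod 383)

323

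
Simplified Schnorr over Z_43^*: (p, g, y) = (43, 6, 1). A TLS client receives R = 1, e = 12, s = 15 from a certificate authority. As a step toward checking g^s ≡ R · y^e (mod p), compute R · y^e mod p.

1

1^12 mod 43 = 1
R · y^e ≡ 1·1 = 1 ≡ 1 (mod 43)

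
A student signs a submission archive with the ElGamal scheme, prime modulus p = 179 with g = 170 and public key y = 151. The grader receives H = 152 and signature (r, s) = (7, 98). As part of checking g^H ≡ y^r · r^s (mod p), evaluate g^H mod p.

43

170^152 mod 179 = 43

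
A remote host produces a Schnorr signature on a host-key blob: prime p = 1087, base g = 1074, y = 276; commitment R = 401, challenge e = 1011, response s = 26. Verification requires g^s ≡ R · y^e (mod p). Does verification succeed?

g^s mod p:
Squares mod 1087: 1074^1≡1074, 1074^2≡169, 1074^4≡299, 1074^8≡267, 1074^16≡634
26 = 16 + 8 + 2, so 1074^26 ≡ 634·267·169 ≡ 316 (mod 1087)
R · y^e mod p:
Squares mod 1087: 276^1≡276, 276^2≡86, 276^4≡874, 276^8≡802, 276^16≡787, 276^32≡866, 276^64≡1013, 276^128≡41, 276^256≡594, 276^512≡648
1011 = 512 + 256 + 128 + 64 + 32 + 16 + 2 + 1, so 276^1011 ≡ 648·594·41·1013·866·787·86·276 ≡ 307 (mod 1087)
401·307 = 123107 ≡ 276 (mod 1087)
316 ≠ 276; the check fails.

fails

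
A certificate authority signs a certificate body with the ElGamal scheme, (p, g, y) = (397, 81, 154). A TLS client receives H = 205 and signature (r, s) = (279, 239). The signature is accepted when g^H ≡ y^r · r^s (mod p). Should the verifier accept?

Left side g^H mod p:
81^2 = 6561 ≡ 209
81^4 ≡ 209^2 = 43681 ≡ 11
81^8 ≡ 11^2 = 121
81^16 ≡ 121^2 = 14641 ≡ 349
81^32 ≡ 349^2 = 121801 ≡ 319
81^64 ≡ 319^2 = 101761 ≡ 129
81^128 ≡ 129^2 = 16641 ≡ 364
205 = 128 + 64 + 8 + 4 + 1, so 81^205 ≡ 364·129·121·11·81 ≡ 26 (mod 397)
Right side y^r · r^s mod p:
154^2 = 23716 ≡ 293
154^4 ≡ 293^2 = 85849 ≡ 97
154^8 ≡ 97^2 = 9409 ≡ 278
154^16 ≡ 278^2 = 77284 ≡ 266
154^32 ≡ 266^2 = 70756 ≡ 90
154^64 ≡ 90^2 = 8100 ≡ 160
154^128 ≡ 160^2 = 25600 ≡ 192
154^256 ≡ 192^2 = 36864 ≡ 340
279 = 256 + 16 + 4 + 2 + 1, so 154^279 ≡ 340·266·97·293·154 ≡ 167 (mod 397)
279^2 = 77841 ≡ 29
279^4 ≡ 29^2 = 841 ≡ 47
279^8 ≡ 47^2 = 2209 ≡ 224
279^16 ≡ 224^2 = 50176 ≡ 154
279^32 ≡ 154^2 = 23716 ≡ 293
279^64 ≡ 293^2 = 85849 ≡ 97
279^128 ≡ 97^2 = 9409 ≡ 278
239 = 128 + 64 + 32 + 8 + 4 + 2 + 1, so 279^239 ≡ 278·97·293·224·47·29·279 ≡ 100 (mod 397)
167·100 = 16700 ≡ 26 (mod 397)
26 ≡ 26 (mod 397), so the signature is genuine.

accept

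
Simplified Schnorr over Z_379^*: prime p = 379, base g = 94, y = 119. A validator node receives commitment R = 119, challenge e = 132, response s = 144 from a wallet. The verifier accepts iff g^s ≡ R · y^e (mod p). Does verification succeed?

g^s mod p:
94^2 = 8836 ≡ 119
94^4 ≡ 119^2 = 14161 ≡ 138
94^8 ≡ 138^2 = 19044 ≡ 94
94^16 ≡ 94^2 = 8836 ≡ 119
94^32 ≡ 119^2 = 14161 ≡ 138
94^64 ≡ 138^2 = 19044 ≡ 94
94^128 ≡ 94^2 = 8836 ≡ 119
144 = 128 + 16, so 94^144 ≡ 119·119 ≡ 138 (mod 379)
R · y^e mod p:
119^2 = 14161 ≡ 138
119^4 ≡ 138^2 = 19044 ≡ 94
119^8 ≡ 94^2 = 8836 ≡ 119
119^16 ≡ 119^2 = 14161 ≡ 138
119^32 ≡ 138^2 = 19044 ≡ 94
119^64 ≡ 94^2 = 8836 ≡ 119
119^128 ≡ 119^2 = 14161 ≡ 138
132 = 128 + 4, so 119^132 ≡ 138·94 ≡ 86 (mod 379)
119·86 = 10234 ≡ 1 (mod 379)
138 ≠ 1; the check fails.

fails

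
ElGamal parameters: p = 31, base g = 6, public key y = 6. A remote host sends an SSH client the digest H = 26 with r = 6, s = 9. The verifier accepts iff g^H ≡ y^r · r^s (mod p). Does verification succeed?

fails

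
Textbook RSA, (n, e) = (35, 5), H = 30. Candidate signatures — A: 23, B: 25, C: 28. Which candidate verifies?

B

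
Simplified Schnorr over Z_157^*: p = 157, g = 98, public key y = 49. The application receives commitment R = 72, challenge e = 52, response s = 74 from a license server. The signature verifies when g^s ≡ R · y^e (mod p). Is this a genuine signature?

g^s mod p:
98^74 mod 157 = 143
R · y^e mod p:
49^52 mod 157 = 1
72·1 = 72 ≡ 72 (mod 157)
143 ≠ 72; the check fails.

forged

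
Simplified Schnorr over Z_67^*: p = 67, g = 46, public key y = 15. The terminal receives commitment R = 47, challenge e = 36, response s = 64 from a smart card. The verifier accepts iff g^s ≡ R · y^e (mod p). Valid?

no

g^s mod p:
46^2 = 2116 ≡ 39
46^4 ≡ 39^2 = 1521 ≡ 47
46^8 ≡ 47^2 = 2209 ≡ 65
46^16 ≡ 65^2 = 4225 ≡ 4
46^32 ≡ 4^2 = 16
46^64 ≡ 16^2 = 256 ≡ 55
R · y^e mod p:
15^2 = 225 ≡ 24
15^4 ≡ 24^2 = 576 ≡ 40
15^8 ≡ 40^2 = 1600 ≡ 59
15^16 ≡ 59^2 = 3481 ≡ 64
15^32 ≡ 64^2 = 4096 ≡ 9
36 = 32 + 4, so 15^36 ≡ 9·40 ≡ 25 (mod 67)
47·25 = 1175 ≡ 36 (mod 67)
55 ≠ 36; the check fails.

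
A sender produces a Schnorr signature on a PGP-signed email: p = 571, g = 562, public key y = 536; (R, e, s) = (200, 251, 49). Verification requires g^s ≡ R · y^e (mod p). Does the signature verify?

does not verify

g^s mod p:
562^49 mod 571 = 456
R · y^e mod p:
536^251 mod 571 = 299
200·299 = 59800 ≡ 416 (mod 571)
456 ≠ 416; the check fails.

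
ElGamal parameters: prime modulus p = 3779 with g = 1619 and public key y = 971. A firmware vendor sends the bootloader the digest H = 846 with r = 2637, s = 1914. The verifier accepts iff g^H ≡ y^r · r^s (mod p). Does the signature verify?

Left side g^H mod p:
1619^2 = 2621161 ≡ 2314
1619^4 ≡ 2314^2 = 5354596 ≡ 3532
1619^8 ≡ 3532^2 = 12475024 ≡ 545
1619^16 ≡ 545^2 = 297025 ≡ 2263
1619^32 ≡ 2263^2 = 5121169 ≡ 624
1619^64 ≡ 624^2 = 389376 ≡ 139
1619^128 ≡ 139^2 = 19321 ≡ 426
1619^256 ≡ 426^2 = 181476 ≡ 84
1619^512 ≡ 84^2 = 7056 ≡ 3277
846 = 512 + 256 + 64 + 8 + 4 + 2, so 1619^846 ≡ 3277·84·139·545·3532·2314 ≡ 1374 (mod 3779)
Right side y^r · r^s mod p:
971^2 = 942841 ≡ 1870
971^4 ≡ 1870^2 = 3496900 ≡ 1325
971^8 ≡ 1325^2 = 1755625 ≡ 2169
971^16 ≡ 2169^2 = 4704561 ≡ 3485
971^32 ≡ 3485^2 = 12145225 ≡ 3298
971^64 ≡ 3298^2 = 10876804 ≡ 842
971^128 ≡ 842^2 = 708964 ≡ 2291
971^256 ≡ 2291^2 = 5248681 ≡ 3429
971^512 ≡ 3429^2 = 11758041 ≡ 1572
971^1024 ≡ 1572^2 = 2471184 ≡ 3497
971^2048 ≡ 3497^2 = 12229009 ≡ 165
2637 = 2048 + 512 + 64 + 8 + 4 + 1, so 971^2637 ≡ 165·1572·842·2169·1325·971 ≡ 2772 (mod 3779)
2637^2 = 6953769 ≡ 409
2637^4 ≡ 409^2 = 167281 ≡ 1005
2637^8 ≡ 1005^2 = 1010025 ≡ 1032
2637^16 ≡ 1032^2 = 1065024 ≡ 3125
2637^32 ≡ 3125^2 = 9765625 ≡ 689
2637^64 ≡ 689^2 = 474721 ≡ 2346
2637^128 ≡ 2346^2 = 5503716 ≡ 1492
2637^256 ≡ 1492^2 = 2226064 ≡ 233
2637^512 ≡ 233^2 = 54289 ≡ 1383
2637^1024 ≡ 1383^2 = 1912689 ≡ 515
1914 = 1024 + 512 + 256 + 64 + 32 + 16 + 8 + 2, so 2637^1914 ≡ 515·1383·233·2346·689·3125·1032·409 ≡ 843 (mod 3779)
2772·843 = 2336796 ≡ 1374 (mod 3779)
1374 ≡ 1374 (mod 3779), so the signature is genuine.

verifies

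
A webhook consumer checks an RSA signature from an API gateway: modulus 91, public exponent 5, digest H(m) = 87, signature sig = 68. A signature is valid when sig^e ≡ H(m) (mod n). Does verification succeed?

sig^2 ≡ 68^2 = 4624 ≡ 74
sig^4 ≡ 74^2 = 5476 ≡ 16
5 = 4 + 1, so sig^5 ≡ 16·68 ≡ 87 (mod 91)
Since 87 equals the digest 87, verification succeeds.

passes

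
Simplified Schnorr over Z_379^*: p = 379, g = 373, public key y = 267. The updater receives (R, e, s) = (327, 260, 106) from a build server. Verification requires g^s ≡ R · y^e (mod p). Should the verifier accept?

g^s mod p:
Squares mod 379: 373^1≡373, 373^2≡36, 373^4≡159, 373^8≡267, 373^16≡37, 373^32≡232, 373^64≡6
106 = 64 + 32 + 8 + 2, so 373^106 ≡ 6·232·267·36 ≡ 67 (mod 379)
R · y^e mod p:
Squares mod 379: 267^1≡267, 267^2≡37, 267^4≡232, 267^8≡6, 267^16≡36, 267^32≡159, 267^64≡267, 267^128≡37, 267^256≡232
260 = 256 + 4, so 267^260 ≡ 232·232 ≡ 6 (mod 379)
327·6 = 1962 ≡ 67 (mod 379)
67 ≡ 67 (mod 379); signature holds.

accept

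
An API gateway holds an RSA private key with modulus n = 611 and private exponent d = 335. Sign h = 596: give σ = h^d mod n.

h^2 ≡ 596^2 = 355216 ≡ 225
h^4 ≡ 225^2 = 50625 ≡ 523
h^8 ≡ 523^2 = 273529 ≡ 412
h^16 ≡ 412^2 = 169744 ≡ 497
h^32 ≡ 497^2 = 247009 ≡ 165
h^64 ≡ 165^2 = 27225 ≡ 341
h^128 ≡ 341^2 = 116281 ≡ 191
h^256 ≡ 191^2 = 36481 ≡ 432
335 = 256 + 64 + 8 + 4 + 2 + 1, so h^335 ≡ 432·341·412·523·225·596 ≡ 97 (mod 611)

97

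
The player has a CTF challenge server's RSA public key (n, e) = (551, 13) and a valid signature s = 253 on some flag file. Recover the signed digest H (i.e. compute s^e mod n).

156

s^2 ≡ 253^2 = 64009 ≡ 93
s^4 ≡ 93^2 = 8649 ≡ 384
s^8 ≡ 384^2 = 147456 ≡ 339
13 = 8 + 4 + 1, so s^13 ≡ 339·384·253 ≡ 156 (mod 551)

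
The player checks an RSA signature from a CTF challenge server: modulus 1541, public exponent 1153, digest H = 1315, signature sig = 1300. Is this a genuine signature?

genuine

Squares mod 1541: sig^1≡1300, sig^2≡1064, sig^4≡1002, sig^8≡813, sig^16≡1421, sig^32≡531, sig^64≡1499, sig^128≡223, sig^256≡417, sig^512≡1297, sig^1024≡978
1153 = 1024 + 128 + 1, so sig^1153 ≡ 978·223·1300 ≡ 1315 (mod 1541)
sig^1153 mod 1541 = 1315 matches H.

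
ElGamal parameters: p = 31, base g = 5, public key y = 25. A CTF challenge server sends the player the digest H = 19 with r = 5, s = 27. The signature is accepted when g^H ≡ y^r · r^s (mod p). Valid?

Left side g^H mod p:
5^2 = 25
5^4 ≡ 25^2 = 625 ≡ 5
5^8 ≡ 5^2 = 25
5^16 ≡ 25^2 = 625 ≡ 5
19 = 16 + 2 + 1, so 5^19 ≡ 5·25·5 ≡ 5 (mod 31)
Right side y^r · r^s mod p:
25^2 = 625 ≡ 5
25^4 ≡ 5^2 = 25
5 = 4 + 1, so 25^5 ≡ 25·25 ≡ 5 (mod 31)
5^2 = 25
5^4 ≡ 25^2 = 625 ≡ 5
5^8 ≡ 5^2 = 25
5^16 ≡ 25^2 = 625 ≡ 5
27 = 16 + 8 + 2 + 1, so 5^27 ≡ 5·25·25·5 ≡ 1 (mod 31)
5·1 = 5 ≡ 5 (mod 31)
5 ≡ 5 (mod 31), so the signature is genuine.

yes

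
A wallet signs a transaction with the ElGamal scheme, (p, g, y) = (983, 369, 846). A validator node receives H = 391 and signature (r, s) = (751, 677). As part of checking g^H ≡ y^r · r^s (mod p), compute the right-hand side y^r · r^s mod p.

130

846^751 mod 983 = 25
751^677 mod 983 = 595
y^r · r^s ≡ 25·595 = 14875 ≡ 130 (mod 983)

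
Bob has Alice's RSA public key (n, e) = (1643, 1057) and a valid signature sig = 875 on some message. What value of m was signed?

sig^1057 mod 1643 = 1237

1237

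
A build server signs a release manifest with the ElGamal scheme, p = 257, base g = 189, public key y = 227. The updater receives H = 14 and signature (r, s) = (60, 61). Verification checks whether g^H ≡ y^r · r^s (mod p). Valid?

no

Left side g^H mod p:
189^2 = 35721 ≡ 255
189^4 ≡ 255^2 = 65025 ≡ 4
189^8 ≡ 4^2 = 16
14 = 8 + 4 + 2, so 189^14 ≡ 16·4·255 ≡ 129 (mod 257)
Right side y^r · r^s mod p:
227^2 = 51529 ≡ 129
227^4 ≡ 129^2 = 16641 ≡ 193
227^8 ≡ 193^2 = 37249 ≡ 241
227^16 ≡ 241^2 = 58081 ≡ 256
227^32 ≡ 256^2 = 65536 ≡ 1
60 = 32 + 16 + 8 + 4, so 227^60 ≡ 1·256·241·193 ≡ 4 (mod 257)
60^2 = 3600 ≡ 2
60^4 ≡ 2^2 = 4
60^8 ≡ 4^2 = 16
60^16 ≡ 16^2 = 256
60^32 ≡ 256^2 = 65536 ≡ 1
61 = 32 + 16 + 8 + 4 + 1, so 60^61 ≡ 1·256·16·4·60 ≡ 15 (mod 257)
4·15 = 60 ≡ 60 (mod 257)
129 ≠ 60, so verification fails.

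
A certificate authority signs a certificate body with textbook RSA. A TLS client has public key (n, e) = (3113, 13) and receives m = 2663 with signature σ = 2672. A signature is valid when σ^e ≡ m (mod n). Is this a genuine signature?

forged

σ^2 ≡ 2672^2 = 7139584 ≡ 1475
σ^4 ≡ 1475^2 = 2175625 ≡ 2751
σ^8 ≡ 2751^2 = 7568001 ≡ 298
13 = 8 + 4 + 1, so σ^13 ≡ 298·2751·2672 ≡ 450 (mod 3113)
450 ≠ 2663, so verification fails.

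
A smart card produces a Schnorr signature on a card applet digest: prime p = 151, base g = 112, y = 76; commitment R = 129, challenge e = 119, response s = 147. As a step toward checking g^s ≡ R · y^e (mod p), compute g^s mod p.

112^2 = 12544 ≡ 11
112^4 ≡ 11^2 = 121
112^8 ≡ 121^2 = 14641 ≡ 145
112^16 ≡ 145^2 = 21025 ≡ 36
112^32 ≡ 36^2 = 1296 ≡ 88
112^64 ≡ 88^2 = 7744 ≡ 43
112^128 ≡ 43^2 = 1849 ≡ 37
147 = 128 + 16 + 2 + 1, so 112^147 ≡ 37·36·11·112 ≡ 107 (mod 151)

107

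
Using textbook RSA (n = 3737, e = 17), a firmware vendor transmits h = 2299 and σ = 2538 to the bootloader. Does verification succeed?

σ^2 ≡ 2538^2 = 6441444 ≡ 2593
σ^4 ≡ 2593^2 = 6723649 ≡ 786
σ^8 ≡ 786^2 = 617796 ≡ 1191
σ^16 ≡ 1191^2 = 1418481 ≡ 2158
17 = 16 + 1, so σ^17 ≡ 2158·2538 ≡ 2299 (mod 3737)
Since 2299 equals the digest 2299, verification succeeds.

passes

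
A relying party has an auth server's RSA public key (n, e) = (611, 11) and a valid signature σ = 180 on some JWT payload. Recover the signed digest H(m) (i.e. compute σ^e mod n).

292

σ^2 ≡ 180^2 = 32400 ≡ 17
σ^4 ≡ 17^2 = 289
σ^8 ≡ 289^2 = 83521 ≡ 425
11 = 8 + 2 + 1, so σ^11 ≡ 425·17·180 ≡ 292 (mod 611)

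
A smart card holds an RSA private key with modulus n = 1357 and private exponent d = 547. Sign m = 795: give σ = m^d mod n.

m^547 mod 1357 = 462

462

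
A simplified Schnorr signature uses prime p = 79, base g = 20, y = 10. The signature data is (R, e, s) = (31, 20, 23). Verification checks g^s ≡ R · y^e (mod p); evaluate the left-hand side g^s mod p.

Squares mod 79: 20^1≡20, 20^2≡5, 20^4≡25, 20^8≡72, 20^16≡49
23 = 16 + 4 + 2 + 1, so 20^23 ≡ 49·25·5·20 ≡ 50 (mod 79)

50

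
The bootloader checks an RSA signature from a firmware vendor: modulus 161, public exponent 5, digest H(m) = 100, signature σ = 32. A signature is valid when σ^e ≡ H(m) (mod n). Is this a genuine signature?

Squares mod 161: σ^1≡32, σ^2≡58, σ^4≡144
5 = 4 + 1, so σ^5 ≡ 144·32 ≡ 100 (mod 161)
100 = H(m), so the signature checks out.

genuine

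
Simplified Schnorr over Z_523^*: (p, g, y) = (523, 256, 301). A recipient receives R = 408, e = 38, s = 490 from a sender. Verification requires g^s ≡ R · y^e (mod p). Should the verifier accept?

g^s mod p:
256^490 mod 523 = 491
R · y^e mod p:
301^38 mod 523 = 118
408·118 = 48144 ≡ 28 (mod 523)
491 ≠ 28; the check fails.

reject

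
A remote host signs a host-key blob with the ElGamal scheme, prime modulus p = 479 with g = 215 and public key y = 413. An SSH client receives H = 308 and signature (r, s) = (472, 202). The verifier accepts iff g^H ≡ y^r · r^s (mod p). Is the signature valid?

invalid

Left side g^H mod p:
215^308 mod 479 = 154
Right side y^r · r^s mod p:
413^472 mod 479 = 25
472^202 mod 479 = 73
25·73 = 1825 ≡ 388 (mod 479)
154 ≠ 388, so verification fails.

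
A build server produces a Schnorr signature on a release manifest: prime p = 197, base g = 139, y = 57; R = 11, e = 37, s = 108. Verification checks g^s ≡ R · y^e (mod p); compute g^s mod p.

60

139^2 = 19321 ≡ 15
139^4 ≡ 15^2 = 225 ≡ 28
139^8 ≡ 28^2 = 784 ≡ 193
139^16 ≡ 193^2 = 37249 ≡ 16
139^32 ≡ 16^2 = 256 ≡ 59
139^64 ≡ 59^2 = 3481 ≡ 132
108 = 64 + 32 + 8 + 4, so 139^108 ≡ 132·59·193·28 ≡ 60 (mod 197)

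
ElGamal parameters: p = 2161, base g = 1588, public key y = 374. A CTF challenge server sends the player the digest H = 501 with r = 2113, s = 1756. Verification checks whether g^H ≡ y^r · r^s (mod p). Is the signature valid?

Left side g^H mod p:
Squares mod 2161: 1588^1≡1588, 1588^2≡2018, 1588^4≡1000, 1588^8≡1618, 1588^16≡953, 1588^32≡589, 1588^64≡1161, 1588^128≡1618, 1588^256≡953
501 = 256 + 128 + 64 + 32 + 16 + 4 + 1, so 1588^501 ≡ 953·1618·1161·589·953·1000·1588 ≡ 573 (mod 2161)
Right side y^r · r^s mod p:
Squares mod 2161: 374^1≡374, 374^2≡1572, 374^4≡1161, 374^8≡1618, 374^16≡953, 374^32≡589, 374^64≡1161, 374^128≡1618, 374^256≡953, 374^512≡589, 374^1024≡1161, 374^2048≡1618
2113 = 2048 + 64 + 1, so 374^2113 ≡ 1618·1161·374 ≡ 2025 (mod 2161)
Squares mod 2161: 2113^1≡2113, 2113^2≡143, 2113^4≡1000, 2113^8≡1618, 2113^16≡953, 2113^32≡589, 2113^64≡1161, 2113^128≡1618, 2113^256≡953, 2113^512≡589, 2113^1024≡1161
1756 = 1024 + 512 + 128 + 64 + 16 + 8 + 4, so 2113^1756 ≡ 1161·589·1618·1161·953·1618·1000 ≡ 1208 (mod 2161)
2025·1208 = 2446200 ≡ 2109 (mod 2161)
573 ≠ 2109, so verification fails.

invalid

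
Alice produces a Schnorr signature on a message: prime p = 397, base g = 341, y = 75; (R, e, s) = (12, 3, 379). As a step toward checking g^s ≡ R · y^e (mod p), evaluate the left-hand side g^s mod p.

341^2 = 116281 ≡ 357
341^4 ≡ 357^2 = 127449 ≡ 12
341^8 ≡ 12^2 = 144
341^16 ≡ 144^2 = 20736 ≡ 92
341^32 ≡ 92^2 = 8464 ≡ 127
341^64 ≡ 127^2 = 16129 ≡ 249
341^128 ≡ 249^2 = 62001 ≡ 69
341^256 ≡ 69^2 = 4761 ≡ 394
379 = 256 + 64 + 32 + 16 + 8 + 2 + 1, so 341^379 ≡ 394·249·127·92·144·357·341 ≡ 353 (mod 397)

353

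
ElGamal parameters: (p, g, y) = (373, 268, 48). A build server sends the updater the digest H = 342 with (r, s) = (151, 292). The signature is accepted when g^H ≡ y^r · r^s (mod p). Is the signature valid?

valid

Left side g^H mod p:
268^2 = 71824 ≡ 208
268^4 ≡ 208^2 = 43264 ≡ 369
268^8 ≡ 369^2 = 136161 ≡ 16
268^16 ≡ 16^2 = 256
268^32 ≡ 256^2 = 65536 ≡ 261
268^64 ≡ 261^2 = 68121 ≡ 235
268^128 ≡ 235^2 = 55225 ≡ 21
268^256 ≡ 21^2 = 441 ≡ 68
342 = 256 + 64 + 16 + 4 + 2, so 268^342 ≡ 68·235·256·369·208 ≡ 158 (mod 373)
Right side y^r · r^s mod p:
48^2 = 2304 ≡ 66
48^4 ≡ 66^2 = 4356 ≡ 253
48^8 ≡ 253^2 = 64009 ≡ 226
48^16 ≡ 226^2 = 51076 ≡ 348
48^32 ≡ 348^2 = 121104 ≡ 252
48^64 ≡ 252^2 = 63504 ≡ 94
48^128 ≡ 94^2 = 8836 ≡ 257
151 = 128 + 16 + 4 + 2 + 1, so 48^151 ≡ 257·348·253·66·48 ≡ 164 (mod 373)
151^2 = 22801 ≡ 48
151^4 ≡ 48^2 = 2304 ≡ 66
151^8 ≡ 66^2 = 4356 ≡ 253
151^16 ≡ 253^2 = 64009 ≡ 226
151^32 ≡ 226^2 = 51076 ≡ 348
151^64 ≡ 348^2 = 121104 ≡ 252
151^128 ≡ 252^2 = 63504 ≡ 94
151^256 ≡ 94^2 = 8836 ≡ 257
292 = 256 + 32 + 4, so 151^292 ≡ 257·348·66 ≡ 51 (mod 373)
164·51 = 8364 ≡ 158 (mod 373)
158 ≡ 158 (mod 373), so the signature is genuine.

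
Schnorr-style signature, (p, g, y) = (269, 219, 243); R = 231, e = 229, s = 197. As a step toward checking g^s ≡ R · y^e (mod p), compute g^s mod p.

128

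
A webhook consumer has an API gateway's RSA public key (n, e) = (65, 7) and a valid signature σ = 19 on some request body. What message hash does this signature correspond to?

59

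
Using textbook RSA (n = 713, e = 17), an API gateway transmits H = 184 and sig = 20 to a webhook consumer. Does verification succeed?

fails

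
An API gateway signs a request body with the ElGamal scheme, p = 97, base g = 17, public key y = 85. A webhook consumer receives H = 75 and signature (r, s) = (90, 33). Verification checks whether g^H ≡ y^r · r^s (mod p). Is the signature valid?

valid

Left side g^H mod p:
17^2 = 289 ≡ 95
17^4 ≡ 95^2 = 9025 ≡ 4
17^8 ≡ 4^2 = 16
17^16 ≡ 16^2 = 256 ≡ 62
17^32 ≡ 62^2 = 3844 ≡ 61
17^64 ≡ 61^2 = 3721 ≡ 35
75 = 64 + 8 + 2 + 1, so 17^75 ≡ 35·16·95·17 ≡ 69 (mod 97)
Right side y^r · r^s mod p:
85^2 = 7225 ≡ 47
85^4 ≡ 47^2 = 2209 ≡ 75
85^8 ≡ 75^2 = 5625 ≡ 96
85^16 ≡ 96^2 = 9216 ≡ 1
85^32 ≡ 1^2 = 1
85^64 ≡ 1^2 = 1
90 = 64 + 16 + 8 + 2, so 85^90 ≡ 1·1·96·47 ≡ 50 (mod 97)
90^2 = 8100 ≡ 49
90^4 ≡ 49^2 = 2401 ≡ 73
90^8 ≡ 73^2 = 5329 ≡ 91
90^16 ≡ 91^2 = 8281 ≡ 36
90^32 ≡ 36^2 = 1296 ≡ 35
33 = 32 + 1, so 90^33 ≡ 35·90 ≡ 46 (mod 97)
50·46 = 2300 ≡ 69 (mod 97)
69 ≡ 69 (mod 97), so the signature is genuine.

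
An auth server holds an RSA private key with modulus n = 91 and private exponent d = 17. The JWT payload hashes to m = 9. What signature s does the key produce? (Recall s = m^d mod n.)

81

m^17 mod 91 = 81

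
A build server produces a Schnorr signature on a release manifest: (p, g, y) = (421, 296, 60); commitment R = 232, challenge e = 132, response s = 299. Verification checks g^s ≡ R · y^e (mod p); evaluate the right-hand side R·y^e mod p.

190

60^2 = 3600 ≡ 232
60^4 ≡ 232^2 = 53824 ≡ 357
60^8 ≡ 357^2 = 127449 ≡ 307
60^16 ≡ 307^2 = 94249 ≡ 366
60^32 ≡ 366^2 = 133956 ≡ 78
60^64 ≡ 78^2 = 6084 ≡ 190
60^128 ≡ 190^2 = 36100 ≡ 315
132 = 128 + 4, so 60^132 ≡ 315·357 ≡ 48 (mod 421)
R · y^e ≡ 232·48 = 11136 ≡ 190 (mod 421)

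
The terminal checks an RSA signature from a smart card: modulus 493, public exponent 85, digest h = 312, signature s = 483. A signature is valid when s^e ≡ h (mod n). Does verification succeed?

Squares mod 493: s^1≡483, s^2≡100, s^4≡140, s^8≡373, s^16≡103, s^32≡256, s^64≡460
85 = 64 + 16 + 4 + 1, so s^85 ≡ 460·103·140·483 ≡ 164 (mod 493)
s^85 mod 493 = 164, but h = 312.

fails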